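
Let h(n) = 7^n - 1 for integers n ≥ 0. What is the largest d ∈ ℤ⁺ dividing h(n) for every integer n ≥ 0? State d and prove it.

Computing the first values: h(0) = 0 and h(1) = 6; gcd(0, 6) = 6, so d ≤ 6.
We prove 6 | 7^n - 1 for all n ≥ 0 by induction on n.
Base step (n = 0): h(0) = 0 = 6·(0), so 6 | h(0).
For the inductive step, assume it holds for an arbitrary j ≥ 0, i.e. 6 | h(j). Then
h(j+1) = 7^(j+1) - 1 = 7·(7^j - 1) + 6 = 7·h(j) + 6. The first term is divisible by 6 by the inductive hypothesis, and 6 is divisible by 6. Hence 6 | h(j+1).
By induction, the statement is established for all n ≥ 0.
Therefore the largest such d is 6.

d = 6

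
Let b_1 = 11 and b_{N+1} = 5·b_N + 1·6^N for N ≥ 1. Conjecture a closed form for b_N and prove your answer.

b_N = 5^N + 6^N

Computing the first terms: b_1 = 11, b_2 = 61, b_3 = 341. This suggests b_N = 5^N + 6^N.
When N = 1: the formula gives 11 = 11 = b_1.
For the inductive step, assume it holds for an arbitrary k ≥ 1, so b_k = 5^k + 6^k.
Then b_{k+1} = 5·b_k + 1·6^k = 5·(5^k + 6^k) + 1·6^k = 5^(k + 1) + 6^(k + 1),
which is the claimed formula at N = k+1.
Hence, by induction on N, the claim holds for every N ≥ 1.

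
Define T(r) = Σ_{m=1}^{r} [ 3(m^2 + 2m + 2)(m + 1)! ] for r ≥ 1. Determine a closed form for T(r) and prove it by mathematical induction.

We claim T(r) = (3r + 3)(r + 2)! - 6 for all r ≥ 1.
When r = 1: T(1) = 30, and the closed form gives 30. They agree.
For the inductive step, assume it holds for an arbitrary m ≥ 1, so T(m) = (3m + 3)(m + 2)! - 6.
Then T(m+1) = T(m) + (3(m^2 + 4m + 5)(m + 2)!) = ((3m + 3)(m + 2)! - 6) + (3(m^2 + 4m + 5)(m + 2)!).
Simplifying, T(m+1) = (3(m+1) + 3)((m+1) + 2)! - 6,
which is the closed form with r = m+1.
Hence, by induction on r, the claim holds for every r ≥ 1.

T(r) = (3r + 3)(r + 2)! - 6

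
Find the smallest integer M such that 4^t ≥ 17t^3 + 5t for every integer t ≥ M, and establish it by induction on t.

At t = 5: 1024 < 2150, so the inequality fails and M ≥ 6. We prove 4^t ≥ 17t^3 + 5t for all t ≥ 6.
Base step (t = 6): 4^t = 4096 and 17t^3 + 5t = 3702, so 4096 ≥ 3702.
For the inductive step, assume it holds for an arbitrary p ≥ 6, so 4^p ≥ 17p^3 + 5p.
Then 4^(p + 1) = 4·(4^p) ≥ 4·(17p^3 + 5p).
Also, for p ≥ 6 we have 4·(17p^3 + 5p) ≥ 17(p+1)^3 + 5(p+1), since 4·(17p^3 + 5p) − (17(p+1)^3 + 5(p+1)) = 51p^3 - 51p^2 - 36p - 22, which is nonnegative for all p ≥ 6.
Combining, 4^(p + 1) ≥ 17(p+1)^3 + 5(p+1).
This completes the induction.
Hence the smallest such M is 6.

M = 6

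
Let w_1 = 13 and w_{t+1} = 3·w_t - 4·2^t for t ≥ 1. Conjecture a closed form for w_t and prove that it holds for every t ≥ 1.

w_t = 2^(t + 2) + 5·3^(t - 1)

Computing the first terms: w_1 = 13, w_2 = 31, w_3 = 77. This suggests w_t = 2^(t + 2) + 5·3^(t - 1).
When t = 1: the formula gives 13 = 13 = w_1.
Inductive step: assume the claim holds for t = m, so w_m = 2^(m + 2) + 5·3^(m - 1).
Then w_{m+1} = 3·w_m - 4·2^m = 3·(2^(m + 2) + 5·3^(m - 1)) - 4·2^m = 2^(m + 3) + 5·3^m = 2^((m+1) + 2) + 5·3^((m+1) - 1),
which is the claimed formula at t = m+1.
This completes the induction.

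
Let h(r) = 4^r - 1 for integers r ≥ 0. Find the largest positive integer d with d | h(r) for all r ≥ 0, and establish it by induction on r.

Computing the first values: h(0) = 0 and h(1) = 3; gcd(0, 3) = 3, so d ≤ 3.
We prove 3 | 4^r - 1 for all r ≥ 0 by induction on r.
When r = 0: h(0) = 0 = 3·(0), so 3 | h(0).
Suppose the result is true for r = j, i.e. 3 | h(j). Then
h(j+1) = 4^(j+1) - 1 = 4·(4^j - 1) + 3 = 4·h(j) + 3. The first term is divisible by 3 by the inductive hypothesis, and 3 is divisible by 3. Hence 3 | h(j+1).
This completes the induction.
Therefore the largest such d is 3.

d = 3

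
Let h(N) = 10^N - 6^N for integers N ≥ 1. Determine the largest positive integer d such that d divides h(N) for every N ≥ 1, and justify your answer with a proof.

Computing the first values: h(1) = 4 and h(2) = 64; gcd(4, 64) = 4, so d ≤ 4.
We prove 4 | 10^N - 6^N for all N ≥ 1 by induction on N.
Base step (N = 1): h(1) = 4 = 4·(1), so 4 | h(1).
Suppose the result is true for N = m, i.e. 4 | h(m). Then
10^{m+1} − 6^{m+1} = 10·10^m − 6·6^m = 10·(10^m − 6^m) + (4)·6^m. The first term is divisible by 4 by the inductive hypothesis, and the second term (4)·6^m is divisible by 4 since 4 | 4. Hence 4 | h(m+1).
Hence, by induction on N, the claim holds for every N ≥ 1.
Therefore the largest such d is 4.

d = 4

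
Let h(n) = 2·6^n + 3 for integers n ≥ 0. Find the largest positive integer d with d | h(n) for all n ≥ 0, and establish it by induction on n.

d = 5

Computing the first values: h(0) = 5 and h(1) = 15; gcd(5, 15) = 5, so d ≤ 5.
We prove 5 | 2·6^n + 3 for all n ≥ 0 by induction on n.
Base step (n = 0): h(0) = 5 = 5·(1), so 5 | h(0).
Inductive step: assume the claim holds for n = p, i.e. 5 | h(p). Then
h(p+1) = 2·6^(p+1) + 3 = 6·(2·6^p + 3) - 15 = 6·h(p) - 15. The first term is divisible by 5 by the inductive hypothesis, and -15 is divisible by 5. Hence 5 | h(p+1).
This completes the induction.
Therefore the largest such d is 5.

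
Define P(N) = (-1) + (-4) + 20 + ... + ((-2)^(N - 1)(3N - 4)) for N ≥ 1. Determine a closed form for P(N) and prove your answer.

P(N) = (-2)^N(-N + 1) - 1

We claim P(N) = (-2)^N(-N + 1) - 1 for all N ≥ 1.
Base step (N = 1): P(1) = -1, and the closed form gives -1. They agree.
Inductive step: assume the claim holds for N = p, so P(p) = (-2)^p(-p + 1) - 1.
Then P(p+1) = P(p) + ((-2)^p(3p - 1)) = ((-2)^p(-p + 1) - 1) + ((-2)^p(3p - 1)).
Simplifying, P(p+1) = 2(-2)^p·p - 1 = (-2)^(p+1)(-(p+1) + 1) - 1,
which is the closed form with N = p+1.
By the principle of mathematical induction, the result holds for all N ≥ 1.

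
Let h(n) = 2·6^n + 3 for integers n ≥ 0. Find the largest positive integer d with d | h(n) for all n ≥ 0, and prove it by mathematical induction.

Computing the first values: h(0) = 5 and h(1) = 15; gcd(5, 15) = 5, so d ≤ 5.
We prove 5 | 2·6^n + 3 for all n ≥ 0 by induction on n.
For the base case n = 0: h(0) = 5 = 5·(1), so 5 | h(0).
Inductive step: suppose the statement holds for some p ≥ 0, i.e. 5 | h(p). Then
h(p+1) = 2·6^(p+1) + 3 = 6·(2·6^p + 3) - 15 = 6·h(p) - 15. The first term is divisible by 5 by the inductive hypothesis, and -15 is divisible by 5. Hence 5 | h(p+1).
By the principle of mathematical induction, the result holds for all n ≥ 0.
Therefore the largest such d is 5.

d = 5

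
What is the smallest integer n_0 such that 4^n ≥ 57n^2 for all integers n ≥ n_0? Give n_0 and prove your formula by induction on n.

n_0 = 6

At n = 5: 1024 < 1425, so the inequality fails and n_0 ≥ 6. We prove 4^n ≥ 57n^2 for all n ≥ 6.
Base step (n = 6): 4^n = 4096 and 57n^2 = 2052, so 4096 ≥ 2052.
Inductive step: assume the claim holds for n = i, so 4^i ≥ 57i^2.
Then 4^(i + 1) = 4·(4^i) ≥ 4·(57i^2).
Also, for i ≥ 6 we have 4·(57i^2) ≥ 57(i+1)^2, since 4 ≥ (1 + 1/i)^2 for all i ≥ 6.
Combining, 4^(i + 1) ≥ 57(i+1)^2.
This completes the induction.
Hence the smallest such n_0 is 6.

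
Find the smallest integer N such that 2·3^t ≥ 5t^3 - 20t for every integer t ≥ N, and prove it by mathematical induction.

N = 6

At t = 5: 486 < 525, so the inequality fails and N ≥ 6. We prove 2·3^t ≥ 5t^3 - 20t for all t ≥ 6.
When t = 6: 2·3^t = 1458 and 5t^3 - 20t = 960, so 1458 ≥ 960.
For the inductive step, assume it holds for an arbitrary j ≥ 6, so 2·3^j ≥ 5j^3 - 20j.
Then 2·3^(j + 1) = 3·(2·3^j) ≥ 3·(5j^3 - 20j).
Also, for j ≥ 6 we have 3·(5j^3 - 20j) ≥ 5(j+1)^3 - 20(j+1), since 3·(5j^3 - 20j) − (5(j+1)^3 - 20(j+1)) = 10j^3 - 15j^2 - 55j + 15, which is nonnegative for all j ≥ 6.
Combining, 2·3^(j + 1) ≥ 5(j+1)^3 - 20(j+1).
By the principle of mathematical induction, the result holds for all t ≥ 6.
Hence the smallest such N is 6.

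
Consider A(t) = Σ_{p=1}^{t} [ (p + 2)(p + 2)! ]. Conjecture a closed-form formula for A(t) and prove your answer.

A(t) = (t + 3)! - 6

We claim A(t) = (t + 3)! - 6 for all t ≥ 1.
Base step (t = 1): A(1) = 18, and the closed form gives 18. They agree.
For the inductive step, assume it holds for an arbitrary p ≥ 1, so A(p) = (p + 3)! - 6.
Then A(p+1) = A(p) + ((p + 3)(p + 3)!) = ((p + 3)! - 6) + ((p + 3)(p + 3)!).
Simplifying, A(p+1) = ((p+1) + 3)! - 6,
which is the closed form with t = p+1.
This completes the induction.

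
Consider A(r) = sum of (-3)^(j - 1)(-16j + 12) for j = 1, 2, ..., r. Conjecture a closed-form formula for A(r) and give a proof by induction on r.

We claim A(r) = 2(-3)^r(2r - 1) + 2 for all r ≥ 1.
Base case (r = 1): A(1) = -4, and the closed form gives -4. They agree.
Suppose the result is true for r = j, so A(j) = 2(-3)^j(2j - 1) + 2.
Then A(j+1) = A(j) + ((-3)^j(-16j - 4)) = (2(-3)^j(2j - 1) + 2) + ((-3)^j(-16j - 4)).
Simplifying, A(j+1) = -12(-3)^j·j - 6(-3)^j + 2 = 2(-3)^(j+1)(2(j+1) - 1) + 2,
which is the closed form with r = j+1.
By induction, the statement is established for all r ≥ 1.

A(r) = 2(-3)^r(2r - 1) + 2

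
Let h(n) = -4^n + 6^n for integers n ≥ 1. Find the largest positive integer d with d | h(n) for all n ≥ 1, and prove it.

Computing the first values: h(1) = 2 and h(2) = 20; gcd(2, 20) = 2, so d ≤ 2.
We prove 2 | -4^n + 6^n for all n ≥ 1 by induction on n.
When n = 1: h(1) = 2 = 2·(1), so 2 | h(1).
Inductive step: assume the claim holds for n = j, i.e. 2 | h(j). Then
6^{j+1} − 4^{j+1} = 6·6^j − 4·4^j = 6·(6^j − 4^j) + (2)·4^j. The first term is divisible by 2 by the inductive hypothesis, and the second term (2)·4^j is divisible by 2 since 2 | 2. Hence 2 | h(j+1).
By the principle of mathematical induction, the result holds for all n ≥ 1.
Therefore the largest such d is 2.

d = 2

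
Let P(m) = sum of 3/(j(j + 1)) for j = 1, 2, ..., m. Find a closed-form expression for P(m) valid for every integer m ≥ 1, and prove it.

P(m) = 3m/(m + 1)

We claim P(m) = 3m/(m + 1) for all m ≥ 1.
Base case (m = 1): P(1) = 3/2, and the closed form gives 3/2. They agree.
Suppose the result is true for m = j, so P(j) = 3j/(j + 1).
Then P(j+1) = P(j) + (3/((j + 1)(j + 2))) = (3j/(j + 1)) + (3/((j + 1)(j + 2))).
Simplifying, P(j+1) = 3(j + 1)/(j + 2) = 3(j+1)/((j+1) + 1),
which is the closed form with m = j+1.
By the principle of mathematical induction, the result holds for all m ≥ 1.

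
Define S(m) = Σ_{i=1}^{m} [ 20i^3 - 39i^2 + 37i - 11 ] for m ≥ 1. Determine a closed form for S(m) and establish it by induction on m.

S(m) = m(5m^3 - 3m^2 + 4m + 1)

We claim S(m) = m(5m^3 - 3m^2 + 4m + 1) for all m ≥ 1.
For the base case m = 1: S(1) = 7, and the closed form gives 7. They agree.
Suppose the result is true for m = i, so S(i) = i(5i^3 - 3i^2 + 4i + 1).
Then S(i+1) = S(i) + (20i^3 + 21i^2 + 19i + 7) = (i(5i^3 - 3i^2 + 4i + 1)) + (20i^3 + 21i^2 + 19i + 7).
Simplifying, S(i+1) = (i + 1)(5i^3 + 12i^2 + 13i + 7) = (i+1)(5(i+1)^3 - 3(i+1)^2 + 4(i+1) + 1),
which is the closed form with m = i+1.
By the principle of mathematical induction, the result holds for all m ≥ 1.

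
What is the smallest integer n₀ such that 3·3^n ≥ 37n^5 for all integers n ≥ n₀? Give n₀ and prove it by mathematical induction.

At n = 14: 14348907 < 19899488, so the inequality fails and n₀ ≥ 15. We prove 3·3^n ≥ 37n^5 for all n ≥ 15.
When n = 15: 3·3^n = 43046721 and 37n^5 = 28096875, so 43046721 ≥ 28096875.
Inductive step: assume the claim holds for n = r, so 3·3^r ≥ 37r^5.
Then 3·3^(r + 1) = 3·(3·3^r) ≥ 3·(37r^5).
Also, for r ≥ 15 we have 3·(37r^5) ≥ 37(r+1)^5, since 3 ≥ (1 + 1/r)^5 for all r ≥ 15.
Combining, 3·3^(r + 1) ≥ 37(r+1)^5.
This completes the induction.
Hence the smallest such n₀ is 15.

n₀ = 15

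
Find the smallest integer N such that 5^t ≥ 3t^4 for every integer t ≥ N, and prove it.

N = 5

At t = 4: 625 < 768, so the inequality fails and N ≥ 5. We prove 5^t ≥ 3t^4 for all t ≥ 5.
Base step (t = 5): 5^t = 3125 and 3t^4 = 1875, so 3125 ≥ 1875.
Suppose the result is true for t = j, so 5^j ≥ 3j^4.
Then 5^(j + 1) = 5·(5^j) ≥ 5·(3j^4).
Also, for j ≥ 5 we have 5·(3j^4) ≥ 3(j+1)^4, since 5 ≥ (1 + 1/j)^4 for all j ≥ 5.
Combining, 5^(j + 1) ≥ 3(j+1)^4.
By induction, the statement is established for all t ≥ 5.
Hence the smallest such N is 5.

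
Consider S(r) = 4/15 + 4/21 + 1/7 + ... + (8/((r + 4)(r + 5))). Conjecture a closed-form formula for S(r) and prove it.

S(r) = 8r/(5(r + 5))

We claim S(r) = 8r/(5(r + 5)) for all r ≥ 1.
Base case (r = 1): S(1) = 4/15, and the closed form gives 4/15. They agree.
Suppose the result is true for r = p, so S(p) = 8p/(5(p + 5)).
Then S(p+1) = S(p) + (8/((p + 5)(p + 6))) = (8p/(5(p + 5))) + (8/((p + 5)(p + 6))).
Simplifying, S(p+1) = 8(p + 1)/(5(p + 6)) = 8(p+1)/(5((p+1) + 5)),
which is the closed form with r = p+1.
By the principle of mathematical induction, the result holds for all r ≥ 1.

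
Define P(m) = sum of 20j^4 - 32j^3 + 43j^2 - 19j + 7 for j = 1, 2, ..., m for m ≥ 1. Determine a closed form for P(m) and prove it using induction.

We claim P(m) = m(4m^4 + 2m^3 + 5m^2 + 4m + 4) for all m ≥ 1.
For the base case m = 1: P(1) = 19, and the closed form gives 19. They agree.
For the inductive step, assume it holds for an arbitrary j ≥ 1, so P(j) = j(4j^4 + 2j^3 + 5j^2 + 4j + 4).
Then P(j+1) = P(j) + (20j^4 + 48j^3 + 67j^2 + 51j + 19) = (j(4j^4 + 2j^3 + 5j^2 + 4j + 4)) + (20j^4 + 48j^3 + 67j^2 + 51j + 19).
Simplifying, P(j+1) = (j + 1)(4j^4 + 18j^3 + 35j^2 + 36j + 19) = (j+1)(4(j+1)^4 + 2(j+1)^3 + 5(j+1)^2 + 4(j+1) + 4),
which is the closed form with m = j+1.
By the principle of mathematical induction, the result holds for all m ≥ 1.

P(m) = m(4m^4 + 2m^3 + 5m^2 + 4m + 4)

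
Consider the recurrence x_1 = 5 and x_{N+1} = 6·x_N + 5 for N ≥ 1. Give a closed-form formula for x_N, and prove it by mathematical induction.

x_N = 6^N - 1

Computing the first terms: x_1 = 5, x_2 = 35, x_3 = 215. This suggests x_N = 6^N - 1.
Base step (N = 1): the formula gives 5 = 5 = x_1.
For the inductive step, assume it holds for an arbitrary k ≥ 1, so x_k = 6^k - 1.
Then x_{k+1} = 6·x_k + 5 = 6·(6^k - 1) + 5 = 6^(k + 1) - 1,
which is the claimed formula at N = k+1.
Hence, by induction on N, the claim holds for every N ≥ 1.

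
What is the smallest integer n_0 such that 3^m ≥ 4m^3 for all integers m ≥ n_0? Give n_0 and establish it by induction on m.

n_0 = 7

At m = 6: 729 < 864, so the inequality fails and n_0 ≥ 7. We prove 3^m ≥ 4m^3 for all m ≥ 7.
For the base case m = 7: 3^m = 2187 and 4m^3 = 1372, so 2187 ≥ 1372.
Inductive step: suppose the statement holds for some i ≥ 7, so 3^i ≥ 4i^3.
Then 3^(i + 1) = 3·(3^i) ≥ 3·(4i^3).
Also, for i ≥ 7 we have 3·(4i^3) ≥ 4(i+1)^3, since 3 ≥ (1 + 1/i)^3 for all i ≥ 7.
Combining, 3^(i + 1) ≥ 4(i+1)^3.
This completes the induction.
Hence the smallest such n_0 is 7.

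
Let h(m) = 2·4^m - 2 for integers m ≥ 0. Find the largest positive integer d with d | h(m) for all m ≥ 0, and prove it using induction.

Computing the first values: h(0) = 0 and h(1) = 6; gcd(0, 6) = 6, so d ≤ 6.
We prove 6 | 2·4^m - 2 for all m ≥ 0 by induction on m.
When m = 0: h(0) = 0 = 6·(0), so 6 | h(0).
Suppose the result is true for m = j, i.e. 6 | h(j). Then
h(j+1) = 2·4^(j+1) - 2 = 4·(2·4^j - 2) + 6 = 4·h(j) + 6. The first term is divisible by 6 by the inductive hypothesis, and 6 is divisible by 6. Hence 6 | h(j+1).
This completes the induction.
Therefore the largest such d is 6.

d = 6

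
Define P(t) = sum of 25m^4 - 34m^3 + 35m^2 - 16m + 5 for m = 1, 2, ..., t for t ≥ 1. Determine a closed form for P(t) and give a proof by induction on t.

P(t) = t(5t^4 + 4t^3 + 3t^2 + t + 2)

We claim P(t) = t(5t^4 + 4t^3 + 3t^2 + t + 2) for all t ≥ 1.
When t = 1: P(1) = 15, and the closed form gives 15. They agree.
Inductive step: assume the claim holds for t = m, so P(m) = m(5m^4 + 4m^3 + 3m^2 + m + 2).
Then P(m+1) = P(m) + (25m^4 + 66m^3 + 83m^2 + 52m + 15) = (m(5m^4 + 4m^3 + 3m^2 + m + 2)) + (25m^4 + 66m^3 + 83m^2 + 52m + 15).
Simplifying, P(m+1) = (m + 1)(5m^4 + 24m^3 + 45m^2 + 39m + 15) = (m+1)(5(m+1)^4 + 4(m+1)^3 + 3(m+1)^2 + (m+1) + 2),
which is the closed form with t = m+1.
Hence, by induction on t, the claim holds for every t ≥ 1.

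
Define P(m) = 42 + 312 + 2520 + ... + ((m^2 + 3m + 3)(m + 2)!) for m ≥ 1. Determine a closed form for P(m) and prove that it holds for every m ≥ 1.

We claim P(m) = (m + 1)(m + 3)! - 6 for all m ≥ 1.
For the base case m = 1: P(1) = 42, and the closed form gives 42. They agree.
Suppose the result is true for m = p, so P(p) = (p + 1)(p + 3)! - 6.
Then P(p+1) = P(p) + ((p^2 + 5p + 7)(p + 3)!) = ((p + 1)(p + 3)! - 6) + ((p^2 + 5p + 7)(p + 3)!).
Simplifying, P(p+1) = ((p+1) + 1)((p+1) + 3)! - 6,
which is the closed form with m = p+1.
Hence, by induction on m, the claim holds for every m ≥ 1.

P(m) = (m + 1)(m + 3)! - 6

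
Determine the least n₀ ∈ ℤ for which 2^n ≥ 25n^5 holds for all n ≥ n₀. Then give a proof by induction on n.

n₀ = 29

At n = 28: 268435456 < 430259200, so the inequality fails and n₀ ≥ 29. We prove 2^n ≥ 25n^5 for all n ≥ 29.
When n = 29: 2^n = 536870912 and 25n^5 = 512778725, so 536870912 ≥ 512778725.
Inductive step: assume the claim holds for n = r, so 2^r ≥ 25r^5.
Then 2^(r + 1) = 2·(2^r) ≥ 2·(25r^5).
Also, for r ≥ 29 we have 2·(25r^5) ≥ 25(r+1)^5, since 2 ≥ (1 + 1/r)^5 for all r ≥ 29.
Combining, 2^(r + 1) ≥ 25(r+1)^5.
By the principle of mathematical induction, the result holds for all n ≥ 29.
Hence the smallest such n₀ is 29.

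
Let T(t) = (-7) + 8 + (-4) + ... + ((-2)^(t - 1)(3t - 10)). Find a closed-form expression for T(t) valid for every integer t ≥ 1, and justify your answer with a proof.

We claim T(t) = (-2)^t(-t + 3) - 3 for all t ≥ 1.
When t = 1: T(1) = -7, and the closed form gives -7. They agree.
Suppose the result is true for t = k, so T(k) = (-2)^k(-k + 3) - 3.
Then T(k+1) = T(k) + ((-2)^k(3k - 7)) = ((-2)^k(-k + 3) - 3) + ((-2)^k(3k - 7)).
Simplifying, T(k+1) = 2(-2)^k·k - 4(-2)^k - 3 = (-2)^(k+1)(-(k+1) + 3) - 3,
which is the closed form with t = k+1.
By the principle of mathematical induction, the result holds for all t ≥ 1.

T(t) = (-2)^t(-t + 3) - 3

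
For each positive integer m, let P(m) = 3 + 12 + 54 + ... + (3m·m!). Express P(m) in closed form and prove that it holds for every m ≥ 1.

We claim P(m) = 3(m + 1)! - 3 for all m ≥ 1.
Base step (m = 1): P(1) = 3, and the closed form gives 3. They agree.
Inductive step: assume the claim holds for m = r, so P(r) = 3(r + 1)! - 3.
Then P(r+1) = P(r) + (3(r + 1)(r + 1)!) = (3(r + 1)! - 3) + (3(r + 1)(r + 1)!).
Simplifying, P(r+1) = 3((r+1) + 1)! - 3,
which is the closed form with m = r+1.
By the principle of mathematical induction, the result holds for all m ≥ 1.

P(m) = 3(m + 1)! - 3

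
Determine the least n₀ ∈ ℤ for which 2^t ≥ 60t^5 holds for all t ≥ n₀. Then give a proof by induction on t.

At t = 30: 1073741824 < 1458000000, so the inequality fails and n₀ ≥ 31. We prove 2^t ≥ 60t^5 for all t ≥ 31.
Base step (t = 31): 2^t = 2147483648 and 60t^5 = 1717749060, so 2147483648 ≥ 1717749060.
Inductive step: assume the claim holds for t = j, so 2^j ≥ 60j^5.
Then 2^(j + 1) = 2·(2^j) ≥ 2·(60j^5).
Also, for j ≥ 31 we have 2·(60j^5) ≥ 60(j+1)^5, since 2 ≥ (1 + 1/j)^5 for all j ≥ 31.
Combining, 2^(j + 1) ≥ 60(j+1)^5.
By induction, the statement is established for all t ≥ 31.
Hence the smallest such n₀ is 31.

n₀ = 31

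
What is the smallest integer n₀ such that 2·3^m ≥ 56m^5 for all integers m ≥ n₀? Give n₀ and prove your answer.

At m = 15: 28697814 < 42525000, so the inequality fails and n₀ ≥ 16. We prove 2·3^m ≥ 56m^5 for all m ≥ 16.
Base step (m = 16): 2·3^m = 86093442 and 56m^5 = 58720256, so 86093442 ≥ 58720256.
Inductive step: assume the claim holds for m = j, so 2·3^j ≥ 56j^5.
Then 2·3^(j + 1) = 3·(2·3^j) ≥ 3·(56j^5).
Also, for j ≥ 16 we have 3·(56j^5) ≥ 56(j+1)^5, since 3 ≥ (1 + 1/j)^5 for all j ≥ 16.
Combining, 2·3^(j + 1) ≥ 56(j+1)^5.
This completes the induction.
Hence the smallest such n₀ is 16.

n₀ = 16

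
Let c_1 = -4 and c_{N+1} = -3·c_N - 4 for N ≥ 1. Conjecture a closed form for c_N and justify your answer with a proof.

c_N = (-3)^N - 1

Computing the first terms: c_1 = -4, c_2 = 8, c_3 = -28. This suggests c_N = (-3)^N - 1.
Base case (N = 1): the formula gives -4 = -4 = c_1.
Inductive step: suppose the statement holds for some k ≥ 1, so c_k = (-3)^k - 1.
Then c_{k+1} = -3·c_k - 4 = -3·((-3)^k - 1) - 4 = (-3)^(k + 1) - 1,
which is the claimed formula at N = k+1.
By induction, the statement is established for all N ≥ 1.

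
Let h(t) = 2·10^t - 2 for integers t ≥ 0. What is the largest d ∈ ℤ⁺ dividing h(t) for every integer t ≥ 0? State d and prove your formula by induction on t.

Computing the first values: h(0) = 0 and h(1) = 18; gcd(0, 18) = 18, so d ≤ 18.
We prove 18 | 2·10^t - 2 for all t ≥ 0 by induction on t.
For the base case t = 0: h(0) = 0 = 18·(0), so 18 | h(0).
For the inductive step, assume it holds for an arbitrary m ≥ 0, i.e. 18 | h(m). Then
h(m+1) = 2·10^(m+1) - 2 = 10·(2·10^m - 2) + 18 = 10·h(m) + 18. The first term is divisible by 18 by the inductive hypothesis, and 18 is divisible by 18. Hence 18 | h(m+1).
By the principle of mathematical induction, the result holds for all t ≥ 0.
Therefore the largest such d is 18.

d = 18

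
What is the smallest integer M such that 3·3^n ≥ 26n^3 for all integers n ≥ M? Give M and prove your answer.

M = 8

At n = 7: 6561 < 8918, so the inequality fails and M ≥ 8. We prove 3·3^n ≥ 26n^3 for all n ≥ 8.
When n = 8: 3·3^n = 19683 and 26n^3 = 13312, so 19683 ≥ 13312.
For the inductive step, assume it holds for an arbitrary r ≥ 8, so 3·3^r ≥ 26r^3.
Then 3·3^(r + 1) = 3·(3·3^r) ≥ 3·(26r^3).
Also, for r ≥ 8 we have 3·(26r^3) ≥ 26(r+1)^3, since 3 ≥ (1 + 1/r)^3 for all r ≥ 8.
Combining, 3·3^(r + 1) ≥ 26(r+1)^3.
By induction, the statement is established for all n ≥ 8.
Hence the smallest such M is 8.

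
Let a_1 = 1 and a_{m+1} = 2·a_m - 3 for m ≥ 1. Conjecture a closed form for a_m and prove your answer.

Computing the first terms: a_1 = 1, a_2 = -1, a_3 = -5. This suggests a_m = -2^m + 3.
For the base case m = 1: the formula gives 1 = 1 = a_1.
Inductive step: suppose the statement holds for some r ≥ 1, so a_r = -2^r + 3.
Then a_{r+1} = 2·a_r - 3 = 2·(-2^r + 3) - 3 = -2^(r + 1) + 3,
which is the claimed formula at m = r+1.
This completes the induction.

a_m = -2^m + 3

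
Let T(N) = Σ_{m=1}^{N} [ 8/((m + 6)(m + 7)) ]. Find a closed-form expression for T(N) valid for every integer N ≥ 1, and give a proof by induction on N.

T(N) = 8N/(7(N + 7))

We claim T(N) = 8N/(7(N + 7)) for all N ≥ 1.
Base case (N = 1): T(1) = 1/7, and the closed form gives 1/7. They agree.
Suppose the result is true for N = m, so T(m) = 8m/(7(m + 7)).
Then T(m+1) = T(m) + (8/((m + 7)(m + 8))) = (8m/(7(m + 7))) + (8/((m + 7)(m + 8))).
Simplifying, T(m+1) = 8(m + 1)/(7(m + 8)) = 8(m+1)/(7((m+1) + 7)),
which is the closed form with N = m+1.
This completes the induction.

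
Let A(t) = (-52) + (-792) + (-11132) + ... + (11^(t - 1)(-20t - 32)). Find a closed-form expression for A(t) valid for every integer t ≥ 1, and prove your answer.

We claim A(t) = -11^t(2t + 3) + 3 for all t ≥ 1.
Base step (t = 1): A(1) = -52, and the closed form gives -52. They agree.
Inductive step: suppose the statement holds for some j ≥ 1, so A(j) = -11^j(2j + 3) + 3.
Then A(j+1) = A(j) + (11^j(-20j - 52)) = (-11^j(2j + 3) + 3) + (11^j(-20j - 52)).
Simplifying, A(j+1) = -22·11^j·j - 55·11^j + 3 = -11^(j+1)(2(j+1) + 3) + 3,
which is the closed form with t = j+1.
Hence, by induction on t, the claim holds for every t ≥ 1.

A(t) = -11^t(2t + 3) + 3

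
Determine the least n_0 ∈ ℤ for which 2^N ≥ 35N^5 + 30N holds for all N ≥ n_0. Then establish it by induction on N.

n_0 = 30

At N = 29: 536870912 < 717891085, so the inequality fails and n_0 ≥ 30. We prove 2^N ≥ 35N^5 + 30N for all N ≥ 30.
When N = 30: 2^N = 1073741824 and 35N^5 + 30N = 850500900, so 1073741824 ≥ 850500900.
Inductive step: suppose the statement holds for some j ≥ 30, so 2^j ≥ 35j^5 + 30j.
Then 2^(j + 1) = 2·(2^j) ≥ 2·(35j^5 + 30j).
Also, for j ≥ 30 we have 2·(35j^5 + 30j) ≥ 35(j+1)^5 + 30(j+1), since 2·(35j^5 + 30j) − (35(j+1)^5 + 30(j+1)) = 35j^5 - 175j^4 - 350j^3 - 350j^2 - 145j - 65, which is nonnegative for all j ≥ 30.
Combining, 2^(j + 1) ≥ 35(j+1)^5 + 30(j+1).
By induction, the statement is established for all N ≥ 30.
Hence the smallest such n_0 is 30.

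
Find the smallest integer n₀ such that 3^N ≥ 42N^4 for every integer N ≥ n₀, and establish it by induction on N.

At N = 12: 531441 < 870912, so the inequality fails and n₀ ≥ 13. We prove 3^N ≥ 42N^4 for all N ≥ 13.
Base case (N = 13): 3^N = 1594323 and 42N^4 = 1199562, so 1594323 ≥ 1199562.
Suppose the result is true for N = m, so 3^m ≥ 42m^4.
Then 3^(m + 1) = 3·(3^m) ≥ 3·(42m^4).
Also, for m ≥ 13 we have 3·(42m^4) ≥ 42(m+1)^4, since 3 ≥ (1 + 1/m)^4 for all m ≥ 13.
Combining, 3^(m + 1) ≥ 42(m+1)^4.
Hence, by induction on N, the claim holds for every N ≥ 13.
Hence the smallest such n₀ is 13.

n₀ = 13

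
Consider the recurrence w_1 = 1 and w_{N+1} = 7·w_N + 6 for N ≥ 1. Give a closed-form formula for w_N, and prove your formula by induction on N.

w_N = 2·7^(N - 1) - 1

Computing the first terms: w_1 = 1, w_2 = 13, w_3 = 97. This suggests w_N = 2·7^(N - 1) - 1.
Base step (N = 1): the formula gives 1 = 1 = w_1.
For the inductive step, assume it holds for an arbitrary i ≥ 1, so w_i = 2·7^(i - 1) - 1.
Then w_{i+1} = 7·w_i + 6 = 7·(2·7^(i - 1) - 1) + 6 = 2·7^i - 1 = 2·7^((i+1) - 1) - 1,
which is the claimed formula at N = i+1.
This completes the induction.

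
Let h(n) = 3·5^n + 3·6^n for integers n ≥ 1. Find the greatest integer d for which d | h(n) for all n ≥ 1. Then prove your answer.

Computing the first values: h(1) = 33 and h(2) = 183; gcd(33, 183) = 3, so d ≤ 3.
We prove 3 | 3·5^n + 3·6^n for all n ≥ 1 by induction on n.
For the base case n = 1: h(1) = 33 = 3·(11), so 3 | h(1).
Inductive step: suppose the statement holds for some r ≥ 1, i.e. 3 | h(r). Then
h(r+1) − 6·h(r) = (3·5^(r+1) + 3·6^(r+1)) − 6·(3·5^r + 3·6^r) = (3)·5^r·(5 − 6) = (-3)·5^r. Since 3 | h(r) by the inductive hypothesis, 3 | 6·h(r); and 3 | -3 since -3 = 3·-1. Therefore 3 | h(r+1).
By induction, the statement is established for all n ≥ 1.
Therefore the largest such d is 3.

d = 3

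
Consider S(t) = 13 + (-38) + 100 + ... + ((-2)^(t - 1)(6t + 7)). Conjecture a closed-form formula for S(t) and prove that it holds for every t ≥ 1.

We claim S(t) = -(-2)^t(2t + 3) + 3 for all t ≥ 1.
For the base case t = 1: S(1) = 13, and the closed form gives 13. They agree.
Suppose the result is true for t = m, so S(m) = -(-2)^m(2m + 3) + 3.
Then S(m+1) = S(m) + ((-2)^m(6m + 13)) = (-(-2)^m(2m + 3) + 3) + ((-2)^m(6m + 13)).
Simplifying, S(m+1) = 4(-2)^m·m + 10(-2)^m + 3 = -(-2)^(m+1)(2(m+1) + 3) + 3,
which is the closed form with t = m+1.
By the principle of mathematical induction, the result holds for all t ≥ 1.

S(t) = -(-2)^t(2t + 3) + 3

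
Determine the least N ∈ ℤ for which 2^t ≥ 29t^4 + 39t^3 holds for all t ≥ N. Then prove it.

At t = 23: 8388608 < 8589902, so the inequality fails and N ≥ 24. We prove 2^t ≥ 29t^4 + 39t^3 for all t ≥ 24.
When t = 24: 2^t = 16777216 and 29t^4 + 39t^3 = 10160640, so 16777216 ≥ 10160640.
Suppose the result is true for t = j, so 2^j ≥ 29j^4 + 39j^3.
Then 2^(j + 1) = 2·(2^j) ≥ 2·(29j^4 + 39j^3).
Also, for j ≥ 24 we have 2·(29j^4 + 39j^3) ≥ 29(j+1)^4 + 39(j+1)^3, since 2·(29j^4 + 39j^3) − (29(j+1)^4 + 39(j+1)^3) = 29j^4 - 77j^3 - 291j^2 - 233j - 68, which is nonnegative for all j ≥ 24.
Combining, 2^(j + 1) ≥ 29(j+1)^4 + 39(j+1)^3.
By induction, the statement is established for all t ≥ 24.
Hence the smallest such N is 24.

N = 24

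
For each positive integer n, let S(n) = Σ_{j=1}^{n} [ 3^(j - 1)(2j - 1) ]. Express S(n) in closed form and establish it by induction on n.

We claim S(n) = 3^n(n - 1) + 1 for all n ≥ 1.
When n = 1: S(1) = 1, and the closed form gives 1. They agree.
Inductive step: assume the claim holds for n = j, so S(j) = 3^j(j - 1) + 1.
Then S(j+1) = S(j) + (3^j(2j + 1)) = (3^j(j - 1) + 1) + (3^j(2j + 1)).
Simplifying, S(j+1) = 3^(j + 1)j + 1 = 3^(j+1)((j+1) - 1) + 1,
which is the closed form with n = j+1.
This completes the induction.

S(n) = 3^n(n - 1) + 1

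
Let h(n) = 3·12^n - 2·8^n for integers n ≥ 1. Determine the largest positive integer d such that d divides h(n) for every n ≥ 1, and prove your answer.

Computing the first values: h(1) = 20 and h(2) = 304; gcd(20, 304) = 4, so d ≤ 4.
We prove 4 | 3·12^n - 2·8^n for all n ≥ 1 by induction on n.
Base step (n = 1): h(1) = 20 = 4·(5), so 4 | h(1).
Inductive step: suppose the statement holds for some k ≥ 1, i.e. 4 | h(k). Then
h(k+1) − 12·h(k) = (3·12^(k+1) - 2·8^(k+1)) − 12·(3·12^k - 2·8^k) = (-2)·8^k·(8 − 12) = (8)·8^k. Since 4 | h(k) by the inductive hypothesis, 4 | 12·h(k); and 4 | 8 since 8 = 4·2. Therefore 4 | h(k+1).
By induction, the statement is established for all n ≥ 1.
Therefore the largest such d is 4.

d = 4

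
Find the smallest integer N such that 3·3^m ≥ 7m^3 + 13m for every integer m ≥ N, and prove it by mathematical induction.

N = 6

At m = 5: 729 < 940, so the inequality fails and N ≥ 6. We prove 3·3^m ≥ 7m^3 + 13m for all m ≥ 6.
For the base case m = 6: 3·3^m = 2187 and 7m^3 + 13m = 1590, so 2187 ≥ 1590.
Suppose the result is true for m = i, so 3·3^i ≥ 7i^3 + 13i.
Then 3·3^(i + 1) = 3·(3·3^i) ≥ 3·(7i^3 + 13i).
Also, for i ≥ 6 we have 3·(7i^3 + 13i) ≥ 7(i+1)^3 + 13(i+1), since 3·(7i^3 + 13i) − (7(i+1)^3 + 13(i+1)) = 14i^3 - 21i^2 + 5i - 20, which is nonnegative for all i ≥ 6.
Combining, 3·3^(i + 1) ≥ 7(i+1)^3 + 13(i+1).
This completes the induction.
Hence the smallest such N is 6.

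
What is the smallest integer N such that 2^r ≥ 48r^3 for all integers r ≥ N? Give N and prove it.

At r = 18: 262144 < 279936, so the inequality fails and N ≥ 19. We prove 2^r ≥ 48r^3 for all r ≥ 19.
For the base case r = 19: 2^r = 524288 and 48r^3 = 329232, so 524288 ≥ 329232.
Inductive step: assume the claim holds for r = i, so 2^i ≥ 48i^3.
Then 2^(i + 1) = 2·(2^i) ≥ 2·(48i^3).
Also, for i ≥ 19 we have 2·(48i^3) ≥ 48(i+1)^3, since 2 ≥ (1 + 1/i)^3 for all i ≥ 19.
Combining, 2^(i + 1) ≥ 48(i+1)^3.
By the principle of mathematical induction, the result holds for all r ≥ 19.
Hence the smallest such N is 19.

N = 19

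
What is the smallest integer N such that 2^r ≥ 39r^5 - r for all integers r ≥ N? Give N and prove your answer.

N = 30

At r = 29: 536870912 < 799934782, so the inequality fails and N ≥ 30. We prove 2^r ≥ 39r^5 - r for all r ≥ 30.
Base step (r = 30): 2^r = 1073741824 and 39r^5 - r = 947699970, so 1073741824 ≥ 947699970.
For the inductive step, assume it holds for an arbitrary m ≥ 30, so 2^m ≥ 39m^5 - m.
Then 2^(m + 1) = 2·(2^m) ≥ 2·(39m^5 - m).
Also, for m ≥ 30 we have 2·(39m^5 - m) ≥ 39(m+1)^5 - (m+1), since 2·(39m^5 - m) − (39(m+1)^5 - (m+1)) = 39m^5 - 195m^4 - 390m^3 - 390m^2 - 196m - 38, which is nonnegative for all m ≥ 30.
Combining, 2^(m + 1) ≥ 39(m+1)^5 - (m+1).
By induction, the statement is established for all r ≥ 30.
Hence the smallest such N is 30.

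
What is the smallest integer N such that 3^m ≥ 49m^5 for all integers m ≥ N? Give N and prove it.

At m = 16: 43046721 < 51380224, so the inequality fails and N ≥ 17. We prove 3^m ≥ 49m^5 for all m ≥ 17.
When m = 17: 3^m = 129140163 and 49m^5 = 69572993, so 129140163 ≥ 69572993.
Inductive step: assume the claim holds for m = j, so 3^j ≥ 49j^5.
Then 3^(j + 1) = 3·(3^j) ≥ 3·(49j^5).
Also, for j ≥ 17 we have 3·(49j^5) ≥ 49(j+1)^5, since 3 ≥ (1 + 1/j)^5 for all j ≥ 17.
Combining, 3^(j + 1) ≥ 49(j+1)^5.
Hence, by induction on m, the claim holds for every m ≥ 17.
Hence the smallest such N is 17.

N = 17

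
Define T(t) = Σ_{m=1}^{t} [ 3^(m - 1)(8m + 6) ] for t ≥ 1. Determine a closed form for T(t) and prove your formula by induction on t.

T(t) = 3^t(4t + 1) - 1

We claim T(t) = 3^t(4t + 1) - 1 for all t ≥ 1.
For the base case t = 1: T(1) = 14, and the closed form gives 14. They agree.
Inductive step: suppose the statement holds for some m ≥ 1, so T(m) = 3^m(4m + 1) - 1.
Then T(m+1) = T(m) + (3^m(8m + 14)) = (3^m(4m + 1) - 1) + (3^m(8m + 14)).
Simplifying, T(m+1) = 12·3^m·m + 15·3^m - 1 = 3^(m+1)(4(m+1) + 1) - 1,
which is the closed form with t = m+1.
This completes the induction.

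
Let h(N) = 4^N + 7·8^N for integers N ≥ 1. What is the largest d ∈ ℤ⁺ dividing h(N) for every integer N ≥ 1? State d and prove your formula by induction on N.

d = 4

Computing the first values: h(1) = 60 and h(2) = 464; gcd(60, 464) = 4, so d ≤ 4.
We prove 4 | 4^N + 7·8^N for all N ≥ 1 by induction on N.
For the base case N = 1: h(1) = 60 = 4·(15), so 4 | h(1).
Inductive step: suppose the statement holds for some p ≥ 1, i.e. 4 | h(p). Then
h(p+1) − 8·h(p) = (4^(p+1) + 7·8^(p+1)) − 8·(4^p + 7·8^p) = (1)·4^p·(4 − 8) = (-4)·4^p. Since 4 | h(p) by the inductive hypothesis, 4 | 8·h(p); and 4 | -4 since -4 = 4·-1. Therefore 4 | h(p+1).
By the principle of mathematical induction, the result holds for all N ≥ 1.
Therefore the largest such d is 4.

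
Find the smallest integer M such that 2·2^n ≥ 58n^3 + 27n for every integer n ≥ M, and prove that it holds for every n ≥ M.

At n = 17: 262144 < 285413, so the inequality fails and M ≥ 18. We prove 2·2^n ≥ 58n^3 + 27n for all n ≥ 18.
Base step (n = 18): 2·2^n = 524288 and 58n^3 + 27n = 338742, so 524288 ≥ 338742.
Inductive step: suppose the statement holds for some i ≥ 18, so 2·2^i ≥ 58i^3 + 27i.
Then 2·2^(i + 1) = 2·(2·2^i) ≥ 2·(58i^3 + 27i).
Also, for i ≥ 18 we have 2·(58i^3 + 27i) ≥ 58(i+1)^3 + 27(i+1), since 2·(58i^3 + 27i) − (58(i+1)^3 + 27(i+1)) = 58i^3 - 174i^2 - 147i - 85, which is nonnegative for all i ≥ 18.
Combining, 2·2^(i + 1) ≥ 58(i+1)^3 + 27(i+1).
Hence, by induction on n, the claim holds for every n ≥ 18.
Hence the smallest such M is 18.

M = 18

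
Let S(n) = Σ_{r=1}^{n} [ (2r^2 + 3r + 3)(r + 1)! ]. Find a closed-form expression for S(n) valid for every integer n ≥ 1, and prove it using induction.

S(n) = (2n + 1)(n + 2)! - 2

We claim S(n) = (2n + 1)(n + 2)! - 2 for all n ≥ 1.
When n = 1: S(1) = 16, and the closed form gives 16. They agree.
Suppose the result is true for n = r, so S(r) = (2r + 1)(r + 2)! - 2.
Then S(r+1) = S(r) + ((2r^2 + 7r + 8)(r + 2)!) = ((2r + 1)(r + 2)! - 2) + ((2r^2 + 7r + 8)(r + 2)!).
Simplifying, S(r+1) = (2(r+1) + 1)((r+1) + 2)! - 2,
which is the closed form with n = r+1.
Hence, by induction on n, the claim holds for every n ≥ 1.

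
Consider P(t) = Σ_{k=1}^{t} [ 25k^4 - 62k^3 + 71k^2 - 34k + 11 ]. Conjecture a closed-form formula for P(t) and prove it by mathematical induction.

P(t) = t(5t^4 - 3t^3 + t^2 + 3t + 5)

We claim P(t) = t(5t^4 - 3t^3 + t^2 + 3t + 5) for all t ≥ 1.
When t = 1: P(1) = 11, and the closed form gives 11. They agree.
Suppose the result is true for t = k, so P(k) = k(5k^4 - 3k^3 + k^2 + 3k + 5).
Then P(k+1) = P(k) + (25k^4 + 38k^3 + 35k^2 + 22k + 11) = (k(5k^4 - 3k^3 + k^2 + 3k + 5)) + (25k^4 + 38k^3 + 35k^2 + 22k + 11).
Simplifying, P(k+1) = (k + 1)(5k^4 + 17k^3 + 22k^2 + 16k + 11) = (k+1)(5(k+1)^4 - 3(k+1)^3 + (k+1)^2 + 3(k+1) + 5),
which is the closed form with t = k+1.
By induction, the statement is established for all t ≥ 1.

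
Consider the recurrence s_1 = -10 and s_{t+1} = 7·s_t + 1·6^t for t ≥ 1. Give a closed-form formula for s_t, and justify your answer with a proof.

Computing the first terms: s_1 = -10, s_2 = -64, s_3 = -412. This suggests s_t = -6^t - 4·7^(t - 1).
Base step (t = 1): the formula gives -10 = -10 = s_1.
Suppose the result is true for t = k, so s_k = -6^k - 4·7^(k - 1).
Then s_{k+1} = 7·s_k + 1·6^k = 7·(-6^k - 4·7^(k - 1)) + 1·6^k = -6^(k + 1) - 4·7^k = -6^(k+1) - 4·7^((k+1) - 1),
which is the claimed formula at t = k+1.
By the principle of mathematical induction, the result holds for all t ≥ 1.

s_t = -6^t - 4·7^(t - 1)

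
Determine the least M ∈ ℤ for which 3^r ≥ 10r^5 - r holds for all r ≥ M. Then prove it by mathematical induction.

M = 15

At r = 14: 4782969 < 5378226, so the inequality fails and M ≥ 15. We prove 3^r ≥ 10r^5 - r for all r ≥ 15.
For the base case r = 15: 3^r = 14348907 and 10r^5 - r = 7593735, so 14348907 ≥ 7593735.
Inductive step: assume the claim holds for r = i, so 3^i ≥ 10i^5 - i.
Then 3^(i + 1) = 3·(3^i) ≥ 3·(10i^5 - i).
Also, for i ≥ 15 we have 3·(10i^5 - i) ≥ 10(i+1)^5 - (i+1), since 3·(10i^5 - i) − (10(i+1)^5 - (i+1)) = 20i^5 - 50i^4 - 100i^3 - 100i^2 - 52i - 9, which is nonnegative for all i ≥ 15.
Combining, 3^(i + 1) ≥ 10(i+1)^5 - (i+1).
By induction, the statement is established for all r ≥ 15.
Hence the smallest such M is 15.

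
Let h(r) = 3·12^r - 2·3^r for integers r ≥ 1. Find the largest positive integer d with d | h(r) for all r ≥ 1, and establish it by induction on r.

Computing the first values: h(1) = 30 and h(2) = 414; gcd(30, 414) = 6, so d ≤ 6.
We prove 6 | 3·12^r - 2·3^r for all r ≥ 1 by induction on r.
Base step (r = 1): h(1) = 30 = 6·(5), so 6 | h(1).
Inductive step: suppose the statement holds for some k ≥ 1, i.e. 6 | h(k). Then
h(k+1) − 12·h(k) = (3·12^(k+1) - 2·3^(k+1)) − 12·(3·12^k - 2·3^k) = (-2)·3^k·(3 − 12) = (18)·3^k. Since 6 | h(k) by the inductive hypothesis, 6 | 12·h(k); and 6 | 18 since 18 = 6·3. Therefore 6 | h(k+1).
By the principle of mathematical induction, the result holds for all r ≥ 1.
Therefore the largest such d is 6.

d = 6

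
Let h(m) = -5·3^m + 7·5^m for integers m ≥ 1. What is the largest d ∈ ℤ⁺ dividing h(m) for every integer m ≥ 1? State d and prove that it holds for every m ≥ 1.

Computing the first values: h(1) = 20 and h(2) = 130; gcd(20, 130) = 10, so d ≤ 10.
We prove 10 | -5·3^m + 7·5^m for all m ≥ 1 by induction on m.
For the base case m = 1: h(1) = 20 = 10·(2), so 10 | h(1).
For the inductive step, assume it holds for an arbitrary r ≥ 1, i.e. 10 | h(r). Then
h(r+1) − 5·h(r) = (-5·3^(r+1) + 7·5^(r+1)) − 5·(-5·3^r + 7·5^r) = (-5)·3^r·(3 − 5) = (10)·3^r. Since 10 | h(r) by the inductive hypothesis, 10 | 5·h(r); and 10 | 10 since 10 = 10·1. Therefore 10 | h(r+1).
By induction, the statement is established for all m ≥ 1.
Therefore the largest such d is 10.

d = 10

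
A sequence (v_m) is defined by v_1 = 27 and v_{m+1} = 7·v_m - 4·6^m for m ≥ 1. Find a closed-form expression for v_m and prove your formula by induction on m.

v_m = 4·6^m + 3·7^(m - 1)

Computing the first terms: v_1 = 27, v_2 = 165, v_3 = 1011. This suggests v_m = 4·6^m + 3·7^(m - 1).
For the base case m = 1: the formula gives 27 = 27 = v_1.
For the inductive step, assume it holds for an arbitrary k ≥ 1, so v_k = 4·6^k + 3·7^(k - 1).
Then v_{k+1} = 7·v_k - 4·6^k = 7·(4·6^k + 3·7^(k - 1)) - 4·6^k = 4·6^(k + 1) + 3·7^k = 4·6^(k+1) + 3·7^((k+1) - 1),
which is the claimed formula at m = k+1.
Hence, by induction on m, the claim holds for every m ≥ 1.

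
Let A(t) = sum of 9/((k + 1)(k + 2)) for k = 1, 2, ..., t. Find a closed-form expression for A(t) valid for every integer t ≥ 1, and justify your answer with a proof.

A(t) = 9t/(2(t + 2))

We claim A(t) = 9t/(2(t + 2)) for all t ≥ 1.
For the base case t = 1: A(1) = 3/2, and the closed form gives 3/2. They agree.
Inductive step: suppose the statement holds for some k ≥ 1, so A(k) = 9k/(2(k + 2)).
Then A(k+1) = A(k) + (9/((k + 2)(k + 3))) = (9k/(2(k + 2))) + (9/((k + 2)(k + 3))).
Simplifying, A(k+1) = 9(k + 1)/(2(k + 3)) = 9(k+1)/(2((k+1) + 2)),
which is the closed form with t = k+1.
Hence, by induction on t, the claim holds for every t ≥ 1.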